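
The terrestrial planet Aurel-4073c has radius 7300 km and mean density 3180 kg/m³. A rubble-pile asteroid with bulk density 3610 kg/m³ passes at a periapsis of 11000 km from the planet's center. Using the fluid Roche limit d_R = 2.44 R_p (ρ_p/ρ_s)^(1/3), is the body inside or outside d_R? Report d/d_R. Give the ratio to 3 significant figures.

inside; d/d_R ≈ 0.644

d_R = 2.44 × (7300 km) × (3180/3610)^(1/3) = 17070 km
d/d_R = (11000) / (17070) = 0.644
Since d/d_R < 1, the body is inside the Roche limit.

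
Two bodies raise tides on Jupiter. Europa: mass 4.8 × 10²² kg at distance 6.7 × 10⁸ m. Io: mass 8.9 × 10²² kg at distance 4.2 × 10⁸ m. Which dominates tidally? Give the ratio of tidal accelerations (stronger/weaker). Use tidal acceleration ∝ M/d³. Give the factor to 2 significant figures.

The tide-raising term goes as M/d³ (the gradient of a 1/d² field).
Europa: (4.8 × 10²²) / (6.7 × 10⁸)³ = 1.596 × 10⁻⁴
Io: (8.9 × 10²²) / (4.2 × 10⁸)³ = 1.201 × 10⁻³
Ratio (larger/smaller) = 7.5

Io, by a factor of ≈ 7.5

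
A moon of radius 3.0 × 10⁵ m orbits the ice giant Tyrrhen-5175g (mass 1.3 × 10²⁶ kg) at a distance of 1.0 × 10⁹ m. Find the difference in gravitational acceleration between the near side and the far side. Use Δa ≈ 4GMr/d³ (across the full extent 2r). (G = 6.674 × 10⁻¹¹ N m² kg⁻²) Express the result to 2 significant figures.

1.0 × 10⁻⁵ m/s²

Near-to-far spans 2r, so the tidal difference is twice the near-to-center value: 4GMr/d³.
Δg = 4GMr/d³
   = 4 × (6.674 × 10⁻¹¹) × (1.3 × 10²⁶) × (3.0 × 10⁵) / (1.0 × 10⁹)³
   = 1.0 × 10⁻⁵ m/s²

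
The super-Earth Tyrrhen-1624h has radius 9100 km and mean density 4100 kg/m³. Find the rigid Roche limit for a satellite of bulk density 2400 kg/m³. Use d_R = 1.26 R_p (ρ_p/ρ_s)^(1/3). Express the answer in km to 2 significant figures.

14000 km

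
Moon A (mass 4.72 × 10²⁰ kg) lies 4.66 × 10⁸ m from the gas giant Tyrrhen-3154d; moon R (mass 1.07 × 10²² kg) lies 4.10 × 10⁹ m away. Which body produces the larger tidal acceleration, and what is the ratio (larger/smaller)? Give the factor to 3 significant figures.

Moon A, by a factor of ≈ 30.0

Tidal stretch scales as M/d³; compute that for each body.
Moon A: (4.72 × 10²⁰) / (4.66 × 10⁸)³ = 4.664 × 10⁻⁶
Moon R: (1.07 × 10²²) / (4.10 × 10⁹)³ = 1.553 × 10⁻⁷
Ratio (larger/smaller) = 30.0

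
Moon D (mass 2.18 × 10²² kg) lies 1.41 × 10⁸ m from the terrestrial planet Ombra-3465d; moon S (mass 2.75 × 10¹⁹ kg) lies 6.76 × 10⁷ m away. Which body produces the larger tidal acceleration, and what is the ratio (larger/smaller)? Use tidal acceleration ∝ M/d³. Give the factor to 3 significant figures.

Moon D, by a factor of ≈ 87.4

Compare M/d³ for the two perturbers:
Moon D: (2.18 × 10²²) / (1.41 × 10⁸)³ = 7.777 × 10⁻³
Moon S: (2.75 × 10¹⁹) / (6.76 × 10⁷)³ = 8.902 × 10⁻⁵
Ratio (larger/smaller) = 87.4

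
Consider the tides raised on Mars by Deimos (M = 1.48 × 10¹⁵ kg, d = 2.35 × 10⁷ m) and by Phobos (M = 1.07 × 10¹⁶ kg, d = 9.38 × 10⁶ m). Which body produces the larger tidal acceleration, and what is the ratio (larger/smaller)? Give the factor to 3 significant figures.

Phobos, by a factor of ≈ 114

Tidal acceleration ∝ M/d³, so compare M/d³ for each.
Deimos: (1.48 × 10¹⁵) / (2.35 × 10⁷)³ = 1.140 × 10⁻⁷
Phobos: (1.07 × 10¹⁶) / (9.38 × 10⁶)³ = 1.297 × 10⁻⁵
Ratio (larger/smaller) = 114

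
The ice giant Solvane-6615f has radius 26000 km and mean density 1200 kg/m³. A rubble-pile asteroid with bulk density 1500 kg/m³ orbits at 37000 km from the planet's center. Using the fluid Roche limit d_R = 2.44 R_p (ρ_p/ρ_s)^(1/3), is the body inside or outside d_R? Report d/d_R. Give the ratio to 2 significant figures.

inside; d/d_R ≈ 0.63

d_R = 2.44 × (26000 km) × (1200/1500)^(1/3) = 58890 km
d/d_R = (37000) / (58890) = 0.63
Since d/d_R < 1, the body is inside the Roche limit.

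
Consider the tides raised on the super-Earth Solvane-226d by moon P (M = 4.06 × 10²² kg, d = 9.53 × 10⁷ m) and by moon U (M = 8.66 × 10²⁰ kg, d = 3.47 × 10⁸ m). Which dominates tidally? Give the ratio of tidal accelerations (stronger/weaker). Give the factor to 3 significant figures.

Moon P, by a factor of ≈ 2260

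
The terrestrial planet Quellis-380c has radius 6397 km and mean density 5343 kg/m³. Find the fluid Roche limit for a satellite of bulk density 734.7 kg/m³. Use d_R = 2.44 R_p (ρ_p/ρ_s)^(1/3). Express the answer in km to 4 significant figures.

d_R = 2.44 × 6397 km × (5343/734.7)^(1/3)
    = 30240 km

30240 km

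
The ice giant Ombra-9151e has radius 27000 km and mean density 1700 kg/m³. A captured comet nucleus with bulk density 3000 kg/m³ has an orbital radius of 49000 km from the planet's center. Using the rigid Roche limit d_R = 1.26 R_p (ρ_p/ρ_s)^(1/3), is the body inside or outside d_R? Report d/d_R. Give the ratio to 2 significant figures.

d_R = 1.26 × (27000 km) × (1700/3000)^(1/3) = 28150 km
d/d_R = (49000) / (28150) = 1.7
Since d/d_R > 1, the body is outside the Roche limit.

outside; d/d_R ≈ 1.7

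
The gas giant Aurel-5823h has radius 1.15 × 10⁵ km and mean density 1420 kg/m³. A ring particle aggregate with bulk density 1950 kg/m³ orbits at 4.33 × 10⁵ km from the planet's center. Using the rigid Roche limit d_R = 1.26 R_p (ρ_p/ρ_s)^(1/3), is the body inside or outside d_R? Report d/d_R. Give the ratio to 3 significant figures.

d_R = 1.26 × (1.15 × 10⁵ km) × (1420/1950)^(1/3) = 1.304 × 10⁵ km
d/d_R = (4.33 × 10⁵) / (1.304 × 10⁵) = 3.32
Since d/d_R > 1, the body is outside the Roche limit.

outside; d/d_R ≈ 3.32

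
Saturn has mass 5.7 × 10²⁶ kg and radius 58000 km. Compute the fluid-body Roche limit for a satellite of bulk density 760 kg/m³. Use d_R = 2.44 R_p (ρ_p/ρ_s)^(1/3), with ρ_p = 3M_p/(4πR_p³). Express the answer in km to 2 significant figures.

1.4 × 10⁵ km

ρ_p = 3M_p/(4πR_p³) = 3 × (5.7 × 10²⁶) / (4π × (5.8 × 10⁷ m)³) = 700 kg/m³
d_R = 2.44 × 58000 km × (700/760)^(1/3)
    = 1.4 × 10⁵ km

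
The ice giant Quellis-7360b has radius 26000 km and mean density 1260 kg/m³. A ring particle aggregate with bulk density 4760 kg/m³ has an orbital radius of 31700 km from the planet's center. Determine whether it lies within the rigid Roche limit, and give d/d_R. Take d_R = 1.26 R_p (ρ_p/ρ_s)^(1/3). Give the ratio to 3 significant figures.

d_R = 1.26 × (26000 km) × (1260/4760)^(1/3) = 21030 km
d/d_R = (31700) / (21030) = 1.51
Since d/d_R > 1, the body is outside the Roche limit.

outside; d/d_R ≈ 1.51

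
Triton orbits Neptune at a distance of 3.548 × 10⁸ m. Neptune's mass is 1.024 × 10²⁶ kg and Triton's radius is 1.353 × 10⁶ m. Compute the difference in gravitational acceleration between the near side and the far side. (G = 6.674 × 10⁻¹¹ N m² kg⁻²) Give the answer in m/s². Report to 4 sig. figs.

8.281 × 10⁻⁴ m/s²

Δa = 4GMr/d³
   = 4 × (6.674 × 10⁻¹¹) × (1.024 × 10²⁶) × (1.353 × 10⁶) / (3.548 × 10⁸)³
   = 8.281 × 10⁻⁴ m/s²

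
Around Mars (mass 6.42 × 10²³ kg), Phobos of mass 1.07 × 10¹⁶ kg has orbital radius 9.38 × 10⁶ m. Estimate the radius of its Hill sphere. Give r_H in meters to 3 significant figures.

r_H ≈ a (m/3M)^(1/3)
    = (9.38 × 10⁶) × (1.07 × 10¹⁶ / (3 × 6.42 × 10²³))^(1/3)
    = 1.66 × 10⁴ m

1.66 × 10⁴ m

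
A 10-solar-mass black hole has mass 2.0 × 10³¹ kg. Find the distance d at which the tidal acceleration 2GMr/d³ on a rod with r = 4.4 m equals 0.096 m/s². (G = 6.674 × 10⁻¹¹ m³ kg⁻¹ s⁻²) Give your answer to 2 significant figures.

2GMr/d³ = a_tidal  ⇒  d = (2GMr / a_tidal)^(1/3)
d = (2 × 6.674×10⁻¹¹ × (2.0 × 10³¹) × (4.4) / (0.096))^(1/3)
  = 5.0 × 10⁷ m

5.0 × 10⁷ m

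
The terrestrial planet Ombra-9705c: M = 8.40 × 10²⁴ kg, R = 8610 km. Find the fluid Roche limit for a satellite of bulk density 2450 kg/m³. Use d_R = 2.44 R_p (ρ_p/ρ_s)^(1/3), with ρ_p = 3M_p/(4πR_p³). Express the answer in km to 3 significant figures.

ρ_p = 3M_p/(4πR_p³) = 3 × (8.40 × 10²⁴) / (4π × (8.61 × 10⁶ m)³) = 3140 kg/m³
d_R = 2.44 × 8610 km × (3140/2450)^(1/3)
    = 22800 km

22800 km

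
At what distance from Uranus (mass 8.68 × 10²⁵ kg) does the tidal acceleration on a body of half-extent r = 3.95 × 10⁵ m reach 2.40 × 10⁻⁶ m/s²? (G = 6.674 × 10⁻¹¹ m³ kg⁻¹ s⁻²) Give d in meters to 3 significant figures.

2GMr/d³ = a_tidal  ⇒  d = (2GMr / a_tidal)^(1/3)
d = (2 × 6.674×10⁻¹¹ × (8.68 × 10²⁵) × (3.95 × 10⁵) / (2.40 × 10⁻⁶))^(1/3)
  = 1.24 × 10⁹ m

1.24 × 10⁹ m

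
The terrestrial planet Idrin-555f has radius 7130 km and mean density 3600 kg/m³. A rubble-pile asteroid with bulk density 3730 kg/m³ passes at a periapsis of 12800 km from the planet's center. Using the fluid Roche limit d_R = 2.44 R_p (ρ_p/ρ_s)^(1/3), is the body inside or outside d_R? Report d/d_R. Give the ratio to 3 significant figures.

d_R = 2.44 × (7130 km) × (3600/3730)^(1/3) = 17190 km
d/d_R = (12800) / (17190) = 0.745
Since d/d_R < 1, the body is inside the Roche limit.

inside; d/d_R ≈ 0.745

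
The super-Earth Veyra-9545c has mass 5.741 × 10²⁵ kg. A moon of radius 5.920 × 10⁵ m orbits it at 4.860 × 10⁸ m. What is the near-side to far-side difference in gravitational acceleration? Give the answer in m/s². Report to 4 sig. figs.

Δa = 4GMr/d³
   = 4 × (6.674 × 10⁻¹¹) × (5.741 × 10²⁵) × (5.920 × 10⁵) / (4.860 × 10⁸)³
   = 7.904 × 10⁻⁵ m/s²

7.904 × 10⁻⁵ m/s²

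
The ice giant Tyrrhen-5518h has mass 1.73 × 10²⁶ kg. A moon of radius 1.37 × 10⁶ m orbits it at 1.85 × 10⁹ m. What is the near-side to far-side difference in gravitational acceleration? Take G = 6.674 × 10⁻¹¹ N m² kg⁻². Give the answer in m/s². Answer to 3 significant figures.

9.99 × 10⁻⁶ m/s²

Δg = 4GMr/d³
   = 4 × (6.674 × 10⁻¹¹) × (1.73 × 10²⁶) × (1.37 × 10⁶) / (1.85 × 10⁹)³
   = 9.99 × 10⁻⁶ m/s²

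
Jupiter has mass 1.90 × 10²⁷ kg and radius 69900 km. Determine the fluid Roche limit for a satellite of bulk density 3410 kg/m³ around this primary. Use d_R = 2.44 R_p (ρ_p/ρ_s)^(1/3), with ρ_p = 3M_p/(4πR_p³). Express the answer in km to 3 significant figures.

1.25 × 10⁵ km

ρ_p = 3M_p/(4πR_p³) = 3 × (1.90 × 10²⁷) / (4π × (6.99 × 10⁷ m)³) = 1330 kg/m³
d_R = 2.44 × 69900 km × (1330/3410)^(1/3)
    = 1.25 × 10⁵ km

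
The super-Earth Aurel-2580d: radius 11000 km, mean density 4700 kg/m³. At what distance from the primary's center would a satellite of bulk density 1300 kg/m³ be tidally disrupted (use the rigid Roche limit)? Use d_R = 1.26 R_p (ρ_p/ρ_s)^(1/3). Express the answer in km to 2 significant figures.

d_R = 1.26 × 11000 km × (4700/1300)^(1/3)
    = 21000 km

21000 km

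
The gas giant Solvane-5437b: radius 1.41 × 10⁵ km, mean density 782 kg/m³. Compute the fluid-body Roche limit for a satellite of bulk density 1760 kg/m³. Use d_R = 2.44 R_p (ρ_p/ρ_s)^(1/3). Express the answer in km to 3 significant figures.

d_R = 2.44 × 1.41 × 10⁵ km × (782/1760)^(1/3)
    = 2.63 × 10⁵ km

2.63 × 10⁵ km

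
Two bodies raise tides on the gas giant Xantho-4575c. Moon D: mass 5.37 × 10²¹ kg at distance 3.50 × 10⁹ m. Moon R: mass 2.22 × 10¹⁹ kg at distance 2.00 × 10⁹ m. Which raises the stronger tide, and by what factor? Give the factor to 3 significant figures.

Moon D, by a factor of ≈ 45.1

Tidal acceleration ∝ M/d³, so compare M/d³ for each.
Moon D: (5.37 × 10²¹) / (3.50 × 10⁹)³ = 1.252 × 10⁻⁷
Moon R: (2.22 × 10¹⁹) / (2.00 × 10⁹)³ = 2.775 × 10⁻⁹
Ratio (larger/smaller) = 45.1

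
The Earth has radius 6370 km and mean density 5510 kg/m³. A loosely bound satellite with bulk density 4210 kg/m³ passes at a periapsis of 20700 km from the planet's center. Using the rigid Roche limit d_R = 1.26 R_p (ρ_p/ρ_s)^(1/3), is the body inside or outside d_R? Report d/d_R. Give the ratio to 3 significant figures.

outside; d/d_R ≈ 2.36

d_R = 1.26 × (6370 km) × (5510/4210)^(1/3) = 8779 km
d/d_R = (20700) / (8779) = 2.36
Since d/d_R > 1, the body is outside the Roche limit.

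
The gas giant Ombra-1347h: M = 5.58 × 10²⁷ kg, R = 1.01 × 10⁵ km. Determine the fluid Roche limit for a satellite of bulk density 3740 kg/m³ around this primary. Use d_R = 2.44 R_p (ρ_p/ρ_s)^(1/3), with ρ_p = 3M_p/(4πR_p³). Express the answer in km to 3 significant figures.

ρ_p = 3M_p/(4πR_p³) = 3 × (5.58 × 10²⁷) / (4π × (1.01 × 10⁸ m)³) = 1290 kg/m³
d_R = 2.44 × 1.01 × 10⁵ km × (1290/3740)^(1/3)
    = 1.73 × 10⁵ km

1.73 × 10⁵ km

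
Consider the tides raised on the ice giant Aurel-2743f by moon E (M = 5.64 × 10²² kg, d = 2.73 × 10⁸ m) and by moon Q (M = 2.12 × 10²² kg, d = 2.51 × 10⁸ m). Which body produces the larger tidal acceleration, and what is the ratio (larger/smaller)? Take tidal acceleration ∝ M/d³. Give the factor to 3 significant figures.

Tidal acceleration ∝ M/d³, so compare M/d³ for each.
Moon E: (5.64 × 10²²) / (2.73 × 10⁸)³ = 2.772 × 10⁻³
Moon Q: (2.12 × 10²²) / (2.51 × 10⁸)³ = 1.341 × 10⁻³
Ratio (larger/smaller) = 2.07

Moon E, by a factor of ≈ 2.07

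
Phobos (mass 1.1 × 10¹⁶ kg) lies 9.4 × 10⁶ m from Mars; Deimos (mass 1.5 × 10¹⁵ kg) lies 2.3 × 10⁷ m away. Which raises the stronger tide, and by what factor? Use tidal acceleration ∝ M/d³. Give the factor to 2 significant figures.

Compare M/d³ for the two perturbers:
Phobos: (1.1 × 10¹⁶) / (9.4 × 10⁶)³ = 1.324 × 10⁻⁵
Deimos: (1.5 × 10¹⁵) / (2.3 × 10⁷)³ = 1.233 × 10⁻⁷
Ratio (larger/smaller) = 110

Phobos, by a factor of ≈ 110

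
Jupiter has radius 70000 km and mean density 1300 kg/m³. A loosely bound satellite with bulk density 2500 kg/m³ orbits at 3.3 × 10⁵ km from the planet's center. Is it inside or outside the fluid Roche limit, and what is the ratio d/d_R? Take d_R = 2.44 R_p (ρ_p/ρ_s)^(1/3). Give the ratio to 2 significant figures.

d_R = 2.44 × (70000 km) × (1300/2500)^(1/3) = 1.373 × 10⁵ km
d/d_R = (3.3 × 10⁵) / (1.373 × 10⁵) = 2.4
Since d/d_R > 1, the body is outside the Roche limit.

outside; d/d_R ≈ 2.4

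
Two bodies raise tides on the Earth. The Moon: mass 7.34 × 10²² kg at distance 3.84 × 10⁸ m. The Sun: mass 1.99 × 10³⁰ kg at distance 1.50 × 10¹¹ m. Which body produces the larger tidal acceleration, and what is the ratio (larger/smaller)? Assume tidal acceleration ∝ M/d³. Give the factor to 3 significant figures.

Tidal stretch scales as M/d³; compute that for each body.
The Moon: (7.34 × 10²²) / (3.84 × 10⁸)³ = 1.296 × 10⁻³
The Sun: (1.99 × 10³⁰) / (1.50 × 10¹¹)³ = 5.896 × 10⁻⁴
Ratio (larger/smaller) = 2.20

The Moon, by a factor of ≈ 2.20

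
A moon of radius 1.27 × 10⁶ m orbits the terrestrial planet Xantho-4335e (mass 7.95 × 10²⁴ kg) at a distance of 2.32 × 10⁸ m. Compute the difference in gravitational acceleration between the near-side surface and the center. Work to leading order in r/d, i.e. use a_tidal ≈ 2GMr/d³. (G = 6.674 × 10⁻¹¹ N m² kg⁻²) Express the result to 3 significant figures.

1.08 × 10⁻⁴ m/s²

Since r ≪ d, expand the inverse-square field across one radius to get the leading 2GMr/d³ term.
Δa = 2GMr/d³
   = 2 × (6.674 × 10⁻¹¹) × (7.95 × 10²⁴) × (1.27 × 10⁶) / (2.32 × 10⁸)³
   = 1.08 × 10⁻⁴ m/s²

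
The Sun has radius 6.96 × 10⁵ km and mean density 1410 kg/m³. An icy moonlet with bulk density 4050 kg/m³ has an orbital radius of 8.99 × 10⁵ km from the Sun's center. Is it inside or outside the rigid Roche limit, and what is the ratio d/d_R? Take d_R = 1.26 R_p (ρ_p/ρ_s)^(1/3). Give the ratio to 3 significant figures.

outside; d/d_R ≈ 1.46

d_R = 1.26 × (6.96 × 10⁵ km) × (1410/4050)^(1/3) = 6.169 × 10⁵ km
d/d_R = (8.99 × 10⁵) / (6.169 × 10⁵) = 1.46
Since d/d_R > 1, the body is outside the Roche limit.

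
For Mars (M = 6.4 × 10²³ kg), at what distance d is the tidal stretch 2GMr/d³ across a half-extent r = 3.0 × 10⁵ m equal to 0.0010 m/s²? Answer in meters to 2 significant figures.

2.9 × 10⁷ m

2GMr/d³ = a_tidal  ⇒  d = (2GMr / a_tidal)^(1/3)
d = (2 × 6.674×10⁻¹¹ × (6.4 × 10²³) × (3.0 × 10⁵) / (0.0010))^(1/3)
  = 2.9 × 10⁷ m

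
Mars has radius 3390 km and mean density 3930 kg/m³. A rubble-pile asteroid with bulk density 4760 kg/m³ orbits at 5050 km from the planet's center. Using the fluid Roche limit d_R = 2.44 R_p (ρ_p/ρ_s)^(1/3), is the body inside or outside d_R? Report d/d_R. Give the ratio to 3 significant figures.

d_R = 2.44 × (3390 km) × (3930/4760)^(1/3) = 7760 km
d/d_R = (5050) / (7760) = 0.651
Since d/d_R < 1, the body is inside the Roche limit.

inside; d/d_R ≈ 0.651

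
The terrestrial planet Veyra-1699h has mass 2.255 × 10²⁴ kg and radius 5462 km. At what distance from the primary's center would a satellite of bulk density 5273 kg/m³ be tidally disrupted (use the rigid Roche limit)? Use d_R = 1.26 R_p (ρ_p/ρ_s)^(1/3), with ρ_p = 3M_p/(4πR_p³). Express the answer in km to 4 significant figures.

5889 km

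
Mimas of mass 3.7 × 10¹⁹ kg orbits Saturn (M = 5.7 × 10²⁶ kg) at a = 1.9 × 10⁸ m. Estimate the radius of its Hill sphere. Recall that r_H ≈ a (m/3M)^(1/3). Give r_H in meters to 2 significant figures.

5.3 × 10⁵ m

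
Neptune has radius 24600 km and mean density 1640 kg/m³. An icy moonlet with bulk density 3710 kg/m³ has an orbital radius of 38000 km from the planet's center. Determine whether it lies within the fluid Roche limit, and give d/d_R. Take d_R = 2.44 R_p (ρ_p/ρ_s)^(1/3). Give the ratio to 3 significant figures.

d_R = 2.44 × (24600 km) × (1640/3710)^(1/3) = 45720 km
d/d_R = (38000) / (45720) = 0.831
Since d/d_R < 1, the body is inside the Roche limit.

inside; d/d_R ≈ 0.831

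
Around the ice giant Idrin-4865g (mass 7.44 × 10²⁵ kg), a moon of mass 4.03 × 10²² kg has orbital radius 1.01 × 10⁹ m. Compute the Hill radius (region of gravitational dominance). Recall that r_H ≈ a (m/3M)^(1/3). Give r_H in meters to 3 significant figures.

5.71 × 10⁷ m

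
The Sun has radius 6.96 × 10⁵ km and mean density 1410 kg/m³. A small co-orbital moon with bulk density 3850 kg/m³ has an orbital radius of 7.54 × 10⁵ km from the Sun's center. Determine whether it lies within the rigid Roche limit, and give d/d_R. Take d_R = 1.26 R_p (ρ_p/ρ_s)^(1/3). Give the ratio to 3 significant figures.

outside; d/d_R ≈ 1.20

d_R = 1.26 × (6.96 × 10⁵ km) × (1410/3850)^(1/3) = 6.274 × 10⁵ km
d/d_R = (7.54 × 10⁵) / (6.274 × 10⁵) = 1.20
Since d/d_R > 1, the body is outside the Roche limit.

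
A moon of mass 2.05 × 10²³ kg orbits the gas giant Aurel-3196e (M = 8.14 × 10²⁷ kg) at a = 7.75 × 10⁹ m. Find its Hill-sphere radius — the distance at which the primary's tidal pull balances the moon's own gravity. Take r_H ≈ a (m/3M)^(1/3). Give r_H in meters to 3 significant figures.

1.58 × 10⁸ m

r_H ≈ a (m/3M)^(1/3)
    = (7.75 × 10⁹) × (2.05 × 10²³ / (3 × 8.14 × 10²⁷))^(1/3)
    = 1.58 × 10⁸ m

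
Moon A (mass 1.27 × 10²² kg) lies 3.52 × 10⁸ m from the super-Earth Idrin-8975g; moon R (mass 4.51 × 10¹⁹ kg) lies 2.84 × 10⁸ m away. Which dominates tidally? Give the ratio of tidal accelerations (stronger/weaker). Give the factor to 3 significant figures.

Compare M/d³ for the two perturbers:
Moon A: (1.27 × 10²²) / (3.52 × 10⁸)³ = 2.912 × 10⁻⁴
Moon R: (4.51 × 10¹⁹) / (2.84 × 10⁸)³ = 1.969 × 10⁻⁶
Ratio (larger/smaller) = 148

Moon A, by a factor of ≈ 148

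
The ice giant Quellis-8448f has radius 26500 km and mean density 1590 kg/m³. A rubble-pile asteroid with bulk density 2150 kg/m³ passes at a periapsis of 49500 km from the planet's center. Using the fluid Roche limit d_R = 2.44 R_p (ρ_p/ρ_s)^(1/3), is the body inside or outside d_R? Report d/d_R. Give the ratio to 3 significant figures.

d_R = 2.44 × (26500 km) × (1590/2150)^(1/3) = 58470 km
d/d_R = (49500) / (58470) = 0.847
Since d/d_R < 1, the body is inside the Roche limit.

inside; d/d_R ≈ 0.847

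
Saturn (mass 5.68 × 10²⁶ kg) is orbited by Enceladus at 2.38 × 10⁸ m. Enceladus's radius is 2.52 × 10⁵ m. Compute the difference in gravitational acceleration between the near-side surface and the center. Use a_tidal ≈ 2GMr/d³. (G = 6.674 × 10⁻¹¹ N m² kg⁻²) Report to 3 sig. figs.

Since r ≪ d, expand the inverse-square field across one radius to get the leading 2GMr/d³ term.
Δg = 2GMr/d³
   = 2 × (6.674 × 10⁻¹¹) × (5.68 × 10²⁶) × (2.52 × 10⁵) / (2.38 × 10⁸)³
   = 1.42 × 10⁻³ m/s²

1.42 × 10⁻³ m/s²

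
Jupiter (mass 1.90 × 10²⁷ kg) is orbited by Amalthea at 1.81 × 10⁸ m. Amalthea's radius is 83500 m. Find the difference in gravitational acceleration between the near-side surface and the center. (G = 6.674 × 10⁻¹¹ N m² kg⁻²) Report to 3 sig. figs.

3.57 × 10⁻³ m/s²

Since r ≪ d, expand the inverse-square field across one radius to get the leading 2GMr/d³ term.
Δa = 2GMr/d³
   = 2 × (6.674 × 10⁻¹¹) × (1.90 × 10²⁷) × (83500) / (1.81 × 10⁸)³
   = 3.57 × 10⁻³ m/s²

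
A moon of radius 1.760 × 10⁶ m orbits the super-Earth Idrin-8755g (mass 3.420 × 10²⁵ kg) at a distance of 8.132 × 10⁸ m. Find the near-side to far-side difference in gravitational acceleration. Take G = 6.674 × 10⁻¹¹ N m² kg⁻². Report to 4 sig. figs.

2.988 × 10⁻⁵ m/s²

a_tidal = 4GMr/d³
        = 4 × (6.674 × 10⁻¹¹) × (3.420 × 10²⁵) × (1.760 × 10⁶) / (8.132 × 10⁸)³
        = 2.988 × 10⁻⁵ m/s²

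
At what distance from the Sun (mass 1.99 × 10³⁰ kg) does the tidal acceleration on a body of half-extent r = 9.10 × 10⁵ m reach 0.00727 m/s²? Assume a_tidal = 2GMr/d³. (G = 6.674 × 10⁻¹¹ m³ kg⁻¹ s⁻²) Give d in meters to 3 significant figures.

3.22 × 10⁹ m

2GMr/d³ = a_tidal  ⇒  d = (2GMr / a_tidal)^(1/3)
d = (2 × 6.674×10⁻¹¹ × (1.99 × 10³⁰) × (9.10 × 10⁵) / (0.00727))^(1/3)
  = 3.22 × 10⁹ m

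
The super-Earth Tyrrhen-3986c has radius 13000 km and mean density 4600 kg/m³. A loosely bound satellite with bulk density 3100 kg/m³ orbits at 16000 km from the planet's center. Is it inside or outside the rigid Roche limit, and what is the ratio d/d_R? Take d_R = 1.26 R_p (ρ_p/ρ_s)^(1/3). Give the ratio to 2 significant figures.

d_R = 1.26 × (13000 km) × (4600/3100)^(1/3) = 18680 km
d/d_R = (16000) / (18680) = 0.86
Since d/d_R < 1, the body is inside the Roche limit.

inside; d/d_R ≈ 0.86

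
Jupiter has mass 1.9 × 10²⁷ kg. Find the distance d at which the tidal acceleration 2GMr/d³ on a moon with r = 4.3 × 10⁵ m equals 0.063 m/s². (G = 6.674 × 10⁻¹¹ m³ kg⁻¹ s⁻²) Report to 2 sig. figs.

2GMr/d³ = a_tidal  ⇒  d = (2GMr / a_tidal)^(1/3)
d = (2 × 6.674×10⁻¹¹ × (1.9 × 10²⁷) × (4.3 × 10⁵) / (0.063))^(1/3)
  = 1.2 × 10⁸ m

1.2 × 10⁸ m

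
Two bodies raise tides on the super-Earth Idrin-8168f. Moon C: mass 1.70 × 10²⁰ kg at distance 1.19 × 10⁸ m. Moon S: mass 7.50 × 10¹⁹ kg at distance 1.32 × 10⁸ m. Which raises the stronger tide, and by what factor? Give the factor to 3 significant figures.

Moon C, by a factor of ≈ 3.09

The tide-raising term goes as M/d³ (the gradient of a 1/d² field).
Moon C: (1.70 × 10²⁰) / (1.19 × 10⁸)³ = 1.009 × 10⁻⁴
Moon S: (7.50 × 10¹⁹) / (1.32 × 10⁸)³ = 3.261 × 10⁻⁵
Ratio (larger/smaller) = 3.09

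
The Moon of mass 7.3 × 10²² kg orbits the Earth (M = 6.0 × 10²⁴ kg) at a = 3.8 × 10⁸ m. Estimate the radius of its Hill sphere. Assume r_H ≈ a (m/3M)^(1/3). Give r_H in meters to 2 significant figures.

6.1 × 10⁷ m

r_H ≈ a (m/3M)^(1/3)
    = (3.8 × 10⁸) × (7.3 × 10²² / (3 × 6.0 × 10²⁴))^(1/3)
    = 6.1 × 10⁷ m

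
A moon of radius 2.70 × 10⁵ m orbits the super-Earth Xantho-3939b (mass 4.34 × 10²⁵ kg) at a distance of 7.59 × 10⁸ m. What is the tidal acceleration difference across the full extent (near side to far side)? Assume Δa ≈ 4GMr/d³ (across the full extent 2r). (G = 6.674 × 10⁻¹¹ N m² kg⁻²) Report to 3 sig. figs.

7.15 × 10⁻⁶ m/s²

The field gradient is 2GM/d³; across the full diameter 2r the difference is 4GMr/d³.
Δa = 4GMr/d³
   = 4 × (6.674 × 10⁻¹¹) × (4.34 × 10²⁵) × (2.70 × 10⁵) / (7.59 × 10⁸)³
   = 7.15 × 10⁻⁶ m/s²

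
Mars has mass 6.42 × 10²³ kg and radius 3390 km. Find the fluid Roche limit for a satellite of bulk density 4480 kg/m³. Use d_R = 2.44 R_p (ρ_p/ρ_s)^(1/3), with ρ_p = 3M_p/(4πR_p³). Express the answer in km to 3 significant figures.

7920 km

ρ_p = 3M_p/(4πR_p³) = 3 × (6.42 × 10²³) / (4π × (3.39 × 10⁶ m)³) = 3930 kg/m³
d_R = 2.44 × 3390 km × (3930/4480)^(1/3)
    = 7920 km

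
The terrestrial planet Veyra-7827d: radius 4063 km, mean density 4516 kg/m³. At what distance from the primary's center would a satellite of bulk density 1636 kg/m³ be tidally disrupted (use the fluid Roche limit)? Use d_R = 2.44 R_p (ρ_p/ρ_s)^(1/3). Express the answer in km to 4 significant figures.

d_R = 2.44 × 4063 km × (4516/1636)^(1/3)
    = 13910 km

13910 km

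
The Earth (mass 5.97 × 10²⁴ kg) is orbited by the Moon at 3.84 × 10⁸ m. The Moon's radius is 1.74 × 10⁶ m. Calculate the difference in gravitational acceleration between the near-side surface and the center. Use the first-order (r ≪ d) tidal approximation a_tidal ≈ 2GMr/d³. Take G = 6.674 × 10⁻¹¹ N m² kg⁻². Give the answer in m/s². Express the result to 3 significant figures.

2.45 × 10⁻⁵ m/s²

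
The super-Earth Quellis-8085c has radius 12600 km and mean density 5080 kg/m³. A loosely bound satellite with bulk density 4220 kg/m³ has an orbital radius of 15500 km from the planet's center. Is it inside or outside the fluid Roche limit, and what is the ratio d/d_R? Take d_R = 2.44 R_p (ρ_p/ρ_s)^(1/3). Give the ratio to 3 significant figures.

inside; d/d_R ≈ 0.474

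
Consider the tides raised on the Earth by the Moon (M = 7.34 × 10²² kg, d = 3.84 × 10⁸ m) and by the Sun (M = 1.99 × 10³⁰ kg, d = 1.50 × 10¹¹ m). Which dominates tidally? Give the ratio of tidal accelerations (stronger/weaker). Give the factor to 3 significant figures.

The Moon, by a factor of ≈ 2.20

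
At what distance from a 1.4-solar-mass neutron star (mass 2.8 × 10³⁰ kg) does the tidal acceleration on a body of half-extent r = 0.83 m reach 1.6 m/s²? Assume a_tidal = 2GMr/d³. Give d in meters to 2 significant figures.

5.8 × 10⁶ m

2GMr/d³ = a_tidal  ⇒  d = (2GMr / a_tidal)^(1/3)
d = (2 × 6.674×10⁻¹¹ × (2.8 × 10³⁰) × (0.83) / (1.6))^(1/3)
  = 5.8 × 10⁶ m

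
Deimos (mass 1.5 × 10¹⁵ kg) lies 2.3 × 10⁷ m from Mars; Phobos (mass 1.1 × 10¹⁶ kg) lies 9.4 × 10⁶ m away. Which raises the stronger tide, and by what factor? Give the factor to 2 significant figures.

Compare M/d³ for the two perturbers:
Deimos: (1.5 × 10¹⁵) / (2.3 × 10⁷)³ = 1.233 × 10⁻⁷
Phobos: (1.1 × 10¹⁶) / (9.4 × 10⁶)³ = 1.324 × 10⁻⁵
Ratio (larger/smaller) = 110

Phobos, by a factor of ≈ 110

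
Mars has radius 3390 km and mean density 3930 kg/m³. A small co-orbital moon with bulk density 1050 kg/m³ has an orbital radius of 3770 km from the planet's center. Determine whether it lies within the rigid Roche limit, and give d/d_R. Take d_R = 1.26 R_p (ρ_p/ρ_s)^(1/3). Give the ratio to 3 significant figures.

inside; d/d_R ≈ 0.568

d_R = 1.26 × (3390 km) × (3930/1050)^(1/3) = 6632 km
d/d_R = (3770) / (6632) = 0.568
Since d/d_R < 1, the body is inside the Roche limit.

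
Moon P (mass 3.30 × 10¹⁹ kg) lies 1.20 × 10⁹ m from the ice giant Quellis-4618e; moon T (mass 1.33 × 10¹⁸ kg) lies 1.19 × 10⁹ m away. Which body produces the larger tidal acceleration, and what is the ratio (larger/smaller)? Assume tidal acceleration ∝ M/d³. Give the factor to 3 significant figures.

Moon P, by a factor of ≈ 24.2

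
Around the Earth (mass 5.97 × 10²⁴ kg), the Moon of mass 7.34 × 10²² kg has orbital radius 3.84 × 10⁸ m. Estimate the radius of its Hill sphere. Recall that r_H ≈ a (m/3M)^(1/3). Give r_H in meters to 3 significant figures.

6.15 × 10⁷ m

r_H ≈ a (m/3M)^(1/3)
    = (3.84 × 10⁸) × (7.34 × 10²² / (3 × 5.97 × 10²⁴))^(1/3)
    = 6.15 × 10⁷ m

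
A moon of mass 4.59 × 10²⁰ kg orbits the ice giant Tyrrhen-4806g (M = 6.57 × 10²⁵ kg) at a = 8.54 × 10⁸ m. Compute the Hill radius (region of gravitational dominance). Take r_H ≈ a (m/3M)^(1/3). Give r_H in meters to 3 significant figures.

1.13 × 10⁷ m

r_H ≈ a (m/3M)^(1/3)
    = (8.54 × 10⁸) × (4.59 × 10²⁰ / (3 × 6.57 × 10²⁵))^(1/3)
    = 1.13 × 10⁷ m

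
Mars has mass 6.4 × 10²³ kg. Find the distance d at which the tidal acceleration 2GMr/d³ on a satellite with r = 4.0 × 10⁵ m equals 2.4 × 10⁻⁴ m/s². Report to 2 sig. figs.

2GMr/d³ = a_tidal  ⇒  d = (2GMr / a_tidal)^(1/3)
d = (2 × 6.674×10⁻¹¹ × (6.4 × 10²³) × (4.0 × 10⁵) / (2.4 × 10⁻⁴))^(1/3)
  = 5.2 × 10⁷ m

5.2 × 10⁷ m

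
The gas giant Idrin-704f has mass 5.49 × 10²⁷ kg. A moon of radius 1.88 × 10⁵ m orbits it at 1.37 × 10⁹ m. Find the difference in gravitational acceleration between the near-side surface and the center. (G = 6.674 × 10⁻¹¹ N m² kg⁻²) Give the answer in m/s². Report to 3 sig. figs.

5.36 × 10⁻⁵ m/s²

a_tidal = 2GMr/d³
        = 2 × (6.674 × 10⁻¹¹) × (5.49 × 10²⁷) × (1.88 × 10⁵) / (1.37 × 10⁹)³
        = 5.36 × 10⁻⁵ m/s²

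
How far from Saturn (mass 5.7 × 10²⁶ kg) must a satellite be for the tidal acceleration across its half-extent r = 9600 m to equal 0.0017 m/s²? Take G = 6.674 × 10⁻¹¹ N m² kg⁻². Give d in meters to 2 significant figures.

7.5 × 10⁷ m

2GMr/d³ = a_tidal  ⇒  d = (2GMr / a_tidal)^(1/3)
d = (2 × 6.674×10⁻¹¹ × (5.7 × 10²⁶) × (9600) / (0.0017))^(1/3)
  = 7.5 × 10⁷ m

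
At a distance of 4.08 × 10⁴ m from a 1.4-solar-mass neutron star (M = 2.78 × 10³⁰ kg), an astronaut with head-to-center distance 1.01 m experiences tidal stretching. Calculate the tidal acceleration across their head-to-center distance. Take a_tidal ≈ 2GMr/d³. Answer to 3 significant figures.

Since r ≪ d, expand the inverse-square field across one radius to get the leading 2GMr/d³ term.
Δa = 2GMr/d³
   = 2 × (6.674 × 10⁻¹¹) × (2.78 × 10³⁰) × (1.01) / (4.08 × 10⁴)³
   = 5.52 × 10⁶ m/s²

5.52 × 10⁶ m/s²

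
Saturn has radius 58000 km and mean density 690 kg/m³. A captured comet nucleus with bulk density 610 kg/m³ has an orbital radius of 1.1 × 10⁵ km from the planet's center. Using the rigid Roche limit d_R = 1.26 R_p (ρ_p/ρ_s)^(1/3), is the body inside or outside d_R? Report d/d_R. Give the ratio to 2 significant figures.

d_R = 1.26 × (58000 km) × (690/610)^(1/3) = 76140 km
d/d_R = (1.1 × 10⁵) / (76140) = 1.4
Since d/d_R > 1, the body is outside the Roche limit.

outside; d/d_R ≈ 1.4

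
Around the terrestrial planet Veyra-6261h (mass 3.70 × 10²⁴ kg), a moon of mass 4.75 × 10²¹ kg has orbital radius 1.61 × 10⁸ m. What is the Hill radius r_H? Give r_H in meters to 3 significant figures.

1.21 × 10⁷ m

r_H ≈ a (m/3M)^(1/3)
    = (1.61 × 10⁸) × (4.75 × 10²¹ / (3 × 3.70 × 10²⁴))^(1/3)
    = 1.21 × 10⁷ m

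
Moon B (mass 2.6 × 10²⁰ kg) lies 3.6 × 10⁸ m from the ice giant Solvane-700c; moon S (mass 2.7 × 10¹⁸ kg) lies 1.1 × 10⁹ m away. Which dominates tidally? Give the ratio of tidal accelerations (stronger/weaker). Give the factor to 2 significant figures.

Moon B, by a factor of ≈ 2700

The tide-raising term goes as M/d³ (the gradient of a 1/d² field).
Moon B: (2.6 × 10²⁰) / (3.6 × 10⁸)³ = 5.573 × 10⁻⁶
Moon S: (2.7 × 10¹⁸) / (1.1 × 10⁹)³ = 2.029 × 10⁻⁹
Ratio (larger/smaller) = 2700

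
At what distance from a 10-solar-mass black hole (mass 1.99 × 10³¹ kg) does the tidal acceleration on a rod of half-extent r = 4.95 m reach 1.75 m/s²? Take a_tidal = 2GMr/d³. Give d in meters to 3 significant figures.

2GMr/d³ = a_tidal  ⇒  d = (2GMr / a_tidal)^(1/3)
d = (2 × 6.674×10⁻¹¹ × (1.99 × 10³¹) × (4.95) / (1.75))^(1/3)
  = 1.96 × 10⁷ m

1.96 × 10⁷ m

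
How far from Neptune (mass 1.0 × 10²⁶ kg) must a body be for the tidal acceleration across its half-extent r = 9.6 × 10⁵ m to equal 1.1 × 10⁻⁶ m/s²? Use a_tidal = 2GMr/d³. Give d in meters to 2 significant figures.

2.3 × 10⁹ m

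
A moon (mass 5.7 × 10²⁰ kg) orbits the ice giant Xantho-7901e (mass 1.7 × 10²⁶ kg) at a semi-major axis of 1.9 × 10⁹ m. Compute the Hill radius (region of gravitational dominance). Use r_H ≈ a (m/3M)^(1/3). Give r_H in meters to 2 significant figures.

2.0 × 10⁷ m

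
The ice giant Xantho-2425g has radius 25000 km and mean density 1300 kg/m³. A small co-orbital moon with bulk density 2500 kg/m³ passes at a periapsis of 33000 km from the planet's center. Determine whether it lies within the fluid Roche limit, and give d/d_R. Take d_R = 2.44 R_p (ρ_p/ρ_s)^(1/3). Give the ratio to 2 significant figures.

inside; d/d_R ≈ 0.67

d_R = 2.44 × (25000 km) × (1300/2500)^(1/3) = 49050 km
d/d_R = (33000) / (49050) = 0.67
Since d/d_R < 1, the body is inside the Roche limit.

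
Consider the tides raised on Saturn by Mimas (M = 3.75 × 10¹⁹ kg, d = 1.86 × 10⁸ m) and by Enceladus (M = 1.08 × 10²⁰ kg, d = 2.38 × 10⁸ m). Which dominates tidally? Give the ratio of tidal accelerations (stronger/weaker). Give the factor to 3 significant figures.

Enceladus, by a factor of ≈ 1.37

Compare M/d³ for the two perturbers:
Mimas: (3.75 × 10¹⁹) / (1.86 × 10⁸)³ = 5.828 × 10⁻⁶
Enceladus: (1.08 × 10²⁰) / (2.38 × 10⁸)³ = 8.011 × 10⁻⁶
Ratio (larger/smaller) = 1.37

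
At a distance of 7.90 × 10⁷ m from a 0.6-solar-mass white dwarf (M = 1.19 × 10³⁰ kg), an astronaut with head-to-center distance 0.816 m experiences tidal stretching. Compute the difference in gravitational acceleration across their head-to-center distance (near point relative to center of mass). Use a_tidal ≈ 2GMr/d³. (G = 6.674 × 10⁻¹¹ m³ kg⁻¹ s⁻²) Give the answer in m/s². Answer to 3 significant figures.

2.63 × 10⁻⁴ m/s²

The tidal stretch is the gradient of GM/d² times the body's extent r, hence the 1/d³ dependence.
a_tidal = 2GMr/d³
        = 2 × (6.674 × 10⁻¹¹) × (1.19 × 10³⁰) × (0.816) / (7.90 × 10⁷)³
        = 2.63 × 10⁻⁴ m/s²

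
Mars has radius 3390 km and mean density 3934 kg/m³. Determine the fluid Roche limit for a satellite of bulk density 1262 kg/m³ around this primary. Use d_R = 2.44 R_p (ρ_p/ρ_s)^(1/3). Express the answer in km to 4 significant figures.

d_R = 2.44 × 3390 km × (3934/1262)^(1/3)
    = 12080 km

12080 km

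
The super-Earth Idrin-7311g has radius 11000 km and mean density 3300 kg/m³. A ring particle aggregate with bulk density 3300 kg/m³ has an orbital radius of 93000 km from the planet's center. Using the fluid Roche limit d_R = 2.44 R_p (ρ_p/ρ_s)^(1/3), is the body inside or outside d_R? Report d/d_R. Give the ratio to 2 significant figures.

d_R = 2.44 × (11000 km) × (3300/3300)^(1/3) = 26840 km
d/d_R = (93000) / (26840) = 3.5
Since d/d_R > 1, the body is outside the Roche limit.

outside; d/d_R ≈ 3.5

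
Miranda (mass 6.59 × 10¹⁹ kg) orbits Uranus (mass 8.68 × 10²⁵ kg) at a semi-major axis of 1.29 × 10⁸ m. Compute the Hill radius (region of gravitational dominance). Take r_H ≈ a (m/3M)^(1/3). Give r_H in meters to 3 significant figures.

8.16 × 10⁵ m

r_H ≈ a (m/3M)^(1/3)
    = (1.29 × 10⁸) × (6.59 × 10¹⁹ / (3 × 8.68 × 10²⁵))^(1/3)
    = 8.16 × 10⁵ m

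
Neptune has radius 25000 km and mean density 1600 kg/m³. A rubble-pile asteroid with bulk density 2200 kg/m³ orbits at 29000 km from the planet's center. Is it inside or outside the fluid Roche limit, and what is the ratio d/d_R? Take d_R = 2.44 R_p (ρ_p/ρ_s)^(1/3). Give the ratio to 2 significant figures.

inside; d/d_R ≈ 0.53

d_R = 2.44 × (25000 km) × (1600/2200)^(1/3) = 54860 km
d/d_R = (29000) / (54860) = 0.53
Since d/d_R < 1, the body is inside the Roche limit.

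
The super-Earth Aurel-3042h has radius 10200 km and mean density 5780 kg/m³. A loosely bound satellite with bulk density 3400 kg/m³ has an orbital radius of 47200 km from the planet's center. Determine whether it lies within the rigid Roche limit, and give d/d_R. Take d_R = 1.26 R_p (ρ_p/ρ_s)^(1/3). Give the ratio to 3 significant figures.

outside; d/d_R ≈ 3.08

d_R = 1.26 × (10200 km) × (5780/3400)^(1/3) = 15340 km
d/d_R = (47200) / (15340) = 3.08
Since d/d_R > 1, the body is outside the Roche limit.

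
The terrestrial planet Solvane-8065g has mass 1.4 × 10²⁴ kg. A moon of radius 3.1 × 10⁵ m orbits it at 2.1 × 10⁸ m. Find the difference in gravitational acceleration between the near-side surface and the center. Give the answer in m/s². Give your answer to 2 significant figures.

6.3 × 10⁻⁶ m/s²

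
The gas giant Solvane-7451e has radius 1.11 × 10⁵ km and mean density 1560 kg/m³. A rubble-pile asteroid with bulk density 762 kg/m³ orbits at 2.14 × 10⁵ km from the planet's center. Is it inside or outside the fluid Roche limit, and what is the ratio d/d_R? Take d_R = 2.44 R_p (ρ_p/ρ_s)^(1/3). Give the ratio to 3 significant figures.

d_R = 2.44 × (1.11 × 10⁵ km) × (1560/762)^(1/3) = 3.439 × 10⁵ km
d/d_R = (2.14 × 10⁵) / (3.439 × 10⁵) = 0.622
Since d/d_R < 1, the body is inside the Roche limit.

inside; d/d_R ≈ 0.622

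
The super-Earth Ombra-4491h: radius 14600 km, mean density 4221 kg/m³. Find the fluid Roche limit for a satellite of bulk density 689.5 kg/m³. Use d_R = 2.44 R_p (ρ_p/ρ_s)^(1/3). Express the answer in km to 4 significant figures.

65170 km

d_R = 2.44 × 14600 km × (4221/689.5)^(1/3)
    = 65170 km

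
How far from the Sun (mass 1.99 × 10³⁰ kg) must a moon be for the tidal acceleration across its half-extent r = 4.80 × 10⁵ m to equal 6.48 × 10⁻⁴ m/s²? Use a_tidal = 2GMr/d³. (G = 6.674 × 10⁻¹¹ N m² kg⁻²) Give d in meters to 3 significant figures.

5.82 × 10⁹ m

2GMr/d³ = a_tidal  ⇒  d = (2GMr / a_tidal)^(1/3)
d = (2 × 6.674×10⁻¹¹ × (1.99 × 10³⁰) × (4.80 × 10⁵) / (6.48 × 10⁻⁴))^(1/3)
  = 5.82 × 10⁹ m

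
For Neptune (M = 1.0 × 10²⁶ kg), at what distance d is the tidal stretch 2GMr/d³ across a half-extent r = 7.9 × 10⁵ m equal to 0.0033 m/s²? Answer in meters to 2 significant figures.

1.5 × 10⁸ m

2GMr/d³ = a_tidal  ⇒  d = (2GMr / a_tidal)^(1/3)
d = (2 × 6.674×10⁻¹¹ × (1.0 × 10²⁶) × (7.9 × 10⁵) / (0.0033))^(1/3)
  = 1.5 × 10⁸ m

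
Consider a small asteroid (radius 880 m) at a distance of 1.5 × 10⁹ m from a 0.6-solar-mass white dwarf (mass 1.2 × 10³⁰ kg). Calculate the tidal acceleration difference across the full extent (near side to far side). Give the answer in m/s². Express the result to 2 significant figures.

Δg = 4GMr/d³
   = 4 × (6.674 × 10⁻¹¹) × (1.2 × 10³⁰) × (880) / (1.5 × 10⁹)³
   = 8.4 × 10⁻⁵ m/s²

8.4 × 10⁻⁵ m/s²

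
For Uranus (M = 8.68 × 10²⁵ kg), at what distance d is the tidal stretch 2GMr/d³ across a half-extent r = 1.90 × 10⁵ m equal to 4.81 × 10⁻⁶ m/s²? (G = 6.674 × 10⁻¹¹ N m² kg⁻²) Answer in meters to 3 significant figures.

7.71 × 10⁸ m

2GMr/d³ = a_tidal  ⇒  d = (2GMr / a_tidal)^(1/3)
d = (2 × 6.674×10⁻¹¹ × (8.68 × 10²⁵) × (1.90 × 10⁵) / (4.81 × 10⁻⁶))^(1/3)
  = 7.71 × 10⁸ m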